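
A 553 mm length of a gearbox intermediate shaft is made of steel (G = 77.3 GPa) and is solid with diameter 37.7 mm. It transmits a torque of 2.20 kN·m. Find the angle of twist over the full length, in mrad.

79.4 mrad

J = πd⁴/32 = π(0.0377)⁴/32 = 1.983×10^-7 m⁴.
θ = T·L/(G·J) = 2200 × 0.553 / (77.3×10⁹ × 1.983×10^-7) = 0.07936 rad.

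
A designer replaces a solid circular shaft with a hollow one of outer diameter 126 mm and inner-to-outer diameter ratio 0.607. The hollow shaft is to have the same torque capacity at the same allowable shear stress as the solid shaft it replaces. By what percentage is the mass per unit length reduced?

Equal τ_max and T ⇒ the solid shaft needs d_s³ = d_o³(1−k⁴), so d_s = 126·(1−0.607⁴)^(1/3) = 120.0 mm.
Area ratio A_h/A_s = d_o²(1−k²)/d_s² = (1−k²)/(1−k⁴)^(2/3) = 0.6961.
Mass saving = 1 − 0.6961 = 30.4 %.

30.4 %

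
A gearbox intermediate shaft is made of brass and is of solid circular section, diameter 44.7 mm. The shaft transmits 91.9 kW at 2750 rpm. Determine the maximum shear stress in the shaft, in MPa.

ω = 2π·2750/60 = 288.0 rad/s, so T = P/ω = 91.9×10³ / 288.0 = 319.1 N·m.
J = πd⁴/32 = π(0.0447)⁴/32 = 3.919×10^-7 m⁴.
τ_max = T·r/J = 319.1 × 0.0224 / 3.919×10^-7 = 1.820×10^7 Pa.

18.2 MPa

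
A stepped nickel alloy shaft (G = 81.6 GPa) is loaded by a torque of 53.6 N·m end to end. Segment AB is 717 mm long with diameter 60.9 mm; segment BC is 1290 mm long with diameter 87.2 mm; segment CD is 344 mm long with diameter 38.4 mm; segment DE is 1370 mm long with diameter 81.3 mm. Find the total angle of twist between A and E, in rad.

0.00177 rad

J_AB = π(0.0609)⁴/32 = 1.35×10^-6 m⁴; J_BC = π(0.0872)⁴/32 = 5.68×10^-6 m⁴; J_CD = π(0.0384)⁴/32 = 2.13×10^-7 m⁴; J_DE = π(0.0813)⁴/32 = 4.29×10^-6 m⁴.
θ = (T/G)·Σ L_i/J_i = (53.60/81.6×10⁹)·(0.717/1.35×10^-6 + 1.29/5.68×10^-6 + 0.344/2.13×10^-7 + 1.37/4.29×10^-6) = 1.766×10^-3 rad.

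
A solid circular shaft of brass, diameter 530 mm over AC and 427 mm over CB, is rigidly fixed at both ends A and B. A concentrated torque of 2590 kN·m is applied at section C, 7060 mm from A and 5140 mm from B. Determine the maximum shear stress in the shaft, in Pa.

6.21e7 Pa

Compatibility: T_A·a/J_AC = T_B·b/J_CB with T_A + T_B = T₀.
J_AC = 7.75×10^-3 m⁴, J_CB = 3.26×10^-3 m⁴, so T_A = T₀·(J_AC/a)/((J_AC/a)+(J_CB/b)) = 1.641e6 N·m, T_B = 949400 N·m.
τ in each portion: τ_AC = 5.61×10^7 Pa, τ_CB = 6.21×10^7 Pa; maximum is in CB.
τ_max = T_CB·r/J = 949400·0.213/3.26×10^-3 = 6.211×10^7 Pa.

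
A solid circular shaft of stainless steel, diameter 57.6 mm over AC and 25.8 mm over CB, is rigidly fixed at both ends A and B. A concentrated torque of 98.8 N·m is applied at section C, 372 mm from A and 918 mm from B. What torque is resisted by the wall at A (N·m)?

Compatibility: T_A·a/J_AC = T_B·b/J_CB with T_A + T_B = T₀.
J_AC = 1.08×10^-6 m⁴, J_CB = 4.35×10^-8 m⁴, so T_A = T₀·(J_AC/a)/((J_AC/a)+(J_CB/b)) = 97.21 N·m, T_B = 1.586 N·m.

97.2 N·m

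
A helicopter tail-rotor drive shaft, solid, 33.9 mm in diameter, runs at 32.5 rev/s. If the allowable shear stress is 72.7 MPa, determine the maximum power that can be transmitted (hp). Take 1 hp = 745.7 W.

152 hp

J = πd⁴/32 = π(0.0339)⁴/32 = 1.297×10^-7 m⁴.
T_max = τ_allow·J/r = 7.27×10^7 × 1.297×10^-7 / 0.0169 = 556.1 N·m.
ω = 2π·32.5 = 204.2 rad/s, so P_max = T_max·ω = 1.136×10^5 W.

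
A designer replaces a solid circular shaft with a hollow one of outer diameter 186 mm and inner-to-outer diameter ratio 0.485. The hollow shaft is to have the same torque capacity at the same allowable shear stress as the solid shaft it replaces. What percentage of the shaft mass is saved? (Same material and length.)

Equal τ_max and T ⇒ the solid shaft needs d_s³ = d_o³(1−k⁴), so d_s = 186·(1−0.485⁴)^(1/3) = 182.5 mm.
Area ratio A_h/A_s = d_o²(1−k²)/d_s² = (1−k²)/(1−k⁴)^(2/3) = 0.7944.
Mass saving = 1 − 0.7944 = 20.6 %.

20.6 %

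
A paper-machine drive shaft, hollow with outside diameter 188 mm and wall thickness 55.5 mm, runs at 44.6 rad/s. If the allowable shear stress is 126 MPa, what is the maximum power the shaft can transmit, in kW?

J = π(d_o⁴ − d_i⁴)/32 = π(0.188⁴ − 0.0770⁴)/32 = 1.192×10^-4 m⁴.
T_max = τ_allow·J/r = 1.26×10^8 × 1.192×10^-4 / 0.0940 = 159800 N·m.
ω = 44.6 rad/s, so P_max = T_max·ω = 7.125×10^6 W.

7130 kW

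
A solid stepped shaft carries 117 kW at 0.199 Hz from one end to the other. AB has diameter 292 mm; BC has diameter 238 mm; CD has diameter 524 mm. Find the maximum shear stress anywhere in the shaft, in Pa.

3.54e7 Pa

ω = 2π·0.199 = 1.250 rad/s, so T = P/ω = 117×10³ / 1.250 = 93570 N·m.
Under the same torque, τ_max = 16T/(πd³) is largest where d is smallest — segment BC (d = 238 mm).
τ_max = 16·93570/(π·(0.238)³) = 3.535×10^7 Pa.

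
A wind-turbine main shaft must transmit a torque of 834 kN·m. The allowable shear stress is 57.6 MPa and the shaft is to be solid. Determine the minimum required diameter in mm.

For a solid shaft τ_max = 16T/(πd³), so d = (16T/(π τ_allow))^(1/3) = (16·834000/(π·5.76×10^7))^(1/3) = 0.4193 m.

419 mm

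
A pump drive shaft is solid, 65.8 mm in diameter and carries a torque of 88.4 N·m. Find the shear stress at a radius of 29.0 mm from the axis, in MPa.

1.39 MPa

J = πd⁴/32 = π(0.0658)⁴/32 = 1.840×10^-6 m⁴.
Shear stress varies linearly with radius: τ = T·r/J = 88.40 × 0.0290 / 1.840×10^-6 = 1.393×10^6 Pa.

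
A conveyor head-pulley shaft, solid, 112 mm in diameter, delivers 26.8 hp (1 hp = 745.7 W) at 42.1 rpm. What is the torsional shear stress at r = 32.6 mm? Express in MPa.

ω = 2π·42.1/60 = 4.409 rad/s, so T = P/ω = 26.8×745.7 / 4.409 = 4533 N·m.
J = πd⁴/32 = π(0.112)⁴/32 = 1.545×10^-5 m⁴.
Shear stress varies linearly with radius: τ = T·r/J = 4533 × 0.0326 / 1.545×10^-5 = 9.566×10^6 Pa.

9.57 MPa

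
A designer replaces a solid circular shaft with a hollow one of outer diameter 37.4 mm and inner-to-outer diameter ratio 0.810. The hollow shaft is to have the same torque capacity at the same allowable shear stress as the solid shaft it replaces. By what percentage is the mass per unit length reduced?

Equal τ_max and T ⇒ the solid shaft needs d_s³ = d_o³(1−k⁴), so d_s = 37.4·(1−0.810⁴)^(1/3) = 31.00 mm.
Area ratio A_h/A_s = d_o²(1−k²)/d_s² = (1−k²)/(1−k⁴)^(2/3) = 0.5005.
Mass saving = 1 − 0.5005 = 49.9 %.

49.9 %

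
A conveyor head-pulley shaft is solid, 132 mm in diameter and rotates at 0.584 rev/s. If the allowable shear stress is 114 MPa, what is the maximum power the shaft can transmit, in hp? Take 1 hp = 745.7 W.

J = πd⁴/32 = π(0.132)⁴/32 = 2.981×10^-5 m⁴.
T_max = τ_allow·J/r = 1.14×10^8 × 2.981×10^-5 / 0.0660 = 51480 N·m.
ω = 2π·0.584 = 3.669 rad/s, so P_max = T_max·ω = 1.889×10^5 W.

253 hp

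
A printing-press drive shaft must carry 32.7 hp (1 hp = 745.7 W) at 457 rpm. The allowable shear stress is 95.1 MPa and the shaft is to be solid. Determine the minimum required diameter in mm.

30.1 mm

ω = 2π·457/60 = 47.86 rad/s, so T = P/ω = 32.7×745.7 / 47.86 = 509.5 N·m.
For a solid shaft τ_max = 16T/(πd³), so d = (16T/(π τ_allow))^(1/3) = (16·509.5/(π·9.51×10^7))^(1/3) = 0.03011 m.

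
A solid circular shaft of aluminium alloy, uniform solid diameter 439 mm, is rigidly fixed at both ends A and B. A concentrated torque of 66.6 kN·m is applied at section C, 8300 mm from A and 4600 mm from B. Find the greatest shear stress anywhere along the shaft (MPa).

With uniform GJ and both ends fixed, compatibility θ_AC = θ_CB gives T_A·a = T_B·b, together with T_A + T_B = T₀.
T_A = T₀·b/(a+b) = 66600·4600/12900 = 23750 N·m; T_B = 42850 N·m.
τ in each portion: τ_AC = 1.43×10^6 Pa, τ_CB = 2.58×10^6 Pa; maximum is in CB.
τ_max = T_CB·r/J = 42850·0.220/3.65×10^-3 = 2.580×10^6 Pa.

2.58 MPa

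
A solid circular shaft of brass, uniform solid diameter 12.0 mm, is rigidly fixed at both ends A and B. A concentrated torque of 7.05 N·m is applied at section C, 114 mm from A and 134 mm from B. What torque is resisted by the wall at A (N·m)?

3.81 N·m

With uniform GJ and both ends fixed, compatibility θ_AC = θ_CB gives T_A·a = T_B·b, together with T_A + T_B = T₀.
T_A = T₀·b/(a+b) = 7.050·134/248.0 = 3.809 N·m; T_B = 3.241 N·m.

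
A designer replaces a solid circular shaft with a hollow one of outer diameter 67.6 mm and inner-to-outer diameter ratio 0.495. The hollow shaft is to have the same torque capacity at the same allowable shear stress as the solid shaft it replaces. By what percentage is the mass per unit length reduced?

Equal τ_max and T ⇒ the solid shaft needs d_s³ = d_o³(1−k⁴), so d_s = 67.6·(1−0.495⁴)^(1/3) = 66.22 mm.
Area ratio A_h/A_s = d_o²(1−k²)/d_s² = (1−k²)/(1−k⁴)^(2/3) = 0.7868.
Mass saving = 1 − 0.7868 = 21.3 %.

21.3 %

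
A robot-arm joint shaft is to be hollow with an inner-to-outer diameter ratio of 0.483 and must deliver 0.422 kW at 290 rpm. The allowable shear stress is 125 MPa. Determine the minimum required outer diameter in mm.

8.43 mm

ω = 2π·290/60 = 30.37 rad/s, so T = P/ω = 0.422×10³ / 30.37 = 13.90 N·m.
For a hollow shaft with d_i/d_o = 0.483: τ_max = 16T/(π d_o³ (1−k⁴)), so d_o = [16T/(π τ_allow (1−k⁴))]^(1/3) = [16·13.90/(π·1.25×10^8·0.9456)]^(1/3) = 0.008428 m.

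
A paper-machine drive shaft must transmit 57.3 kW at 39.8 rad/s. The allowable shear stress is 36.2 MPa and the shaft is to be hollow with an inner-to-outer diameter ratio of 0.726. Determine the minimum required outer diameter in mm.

ω = 39.8 rad/s, so T = P/ω = 57.3×10³ / 39.80 = 1440 N·m.
For a hollow shaft with d_i/d_o = 0.726: τ_max = 16T/(π d_o³ (1−k⁴)), so d_o = [16T/(π τ_allow (1−k⁴))]^(1/3) = [16·1440/(π·3.62×10^7·0.7222)]^(1/3) = 0.06546 m.

65.5 mm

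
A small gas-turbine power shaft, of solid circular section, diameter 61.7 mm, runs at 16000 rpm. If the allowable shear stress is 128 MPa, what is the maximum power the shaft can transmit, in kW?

J = πd⁴/32 = π(0.0617)⁴/32 = 1.423×10^-6 m⁴.
T_max = τ_allow·J/r = 1.28×10^8 × 1.423×10^-6 / 0.0309 = 5903 N·m.
ω = 2π·16000/60 = 1676 rad/s, so P_max = T_max·ω = 9.891×10^6 W.

9890 kW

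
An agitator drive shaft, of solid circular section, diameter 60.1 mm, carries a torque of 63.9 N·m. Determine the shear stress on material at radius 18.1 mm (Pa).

903000 Pa

J = πd⁴/32 = π(0.0601)⁴/32 = 1.281×10^-6 m⁴.
Shear stress varies linearly with radius: τ = T·r/J = 63.90 × 0.0181 / 1.281×10^-6 = 9.030×10^5 Pa.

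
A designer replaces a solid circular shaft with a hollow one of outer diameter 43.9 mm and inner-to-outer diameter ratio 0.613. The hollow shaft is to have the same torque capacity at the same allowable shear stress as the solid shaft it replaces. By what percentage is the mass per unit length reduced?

30.9 %

Equal τ_max and T ⇒ the solid shaft needs d_s³ = d_o³(1−k⁴), so d_s = 43.9·(1−0.613⁴)^(1/3) = 41.73 mm.
Area ratio A_h/A_s = d_o²(1−k²)/d_s² = (1−k²)/(1−k⁴)^(2/3) = 0.6909.
Mass saving = 1 − 0.6909 = 30.9 %.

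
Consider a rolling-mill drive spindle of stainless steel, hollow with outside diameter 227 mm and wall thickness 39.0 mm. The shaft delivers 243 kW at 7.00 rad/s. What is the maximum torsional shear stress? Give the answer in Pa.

ω = 7.00 rad/s, so T = P/ω = 243×10³ / 7.000 = 34710 N·m.
J = π(d_o⁴ − d_i⁴)/32 = π(0.227⁴ − 0.149⁴)/32 = 2.123×10^-4 m⁴.
τ_max = T·r/J = 34710 × 0.114 / 2.123×10^-4 = 1.856×10^7 Pa.

1.86e7 Pa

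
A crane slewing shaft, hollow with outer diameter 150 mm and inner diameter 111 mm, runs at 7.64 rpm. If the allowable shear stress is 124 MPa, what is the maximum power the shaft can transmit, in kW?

46.0 kW

J = π(d_o⁴ − d_i⁴)/32 = π(0.150⁴ − 0.111⁴)/32 = 3.480×10^-5 m⁴.
T_max = τ_allow·J/r = 1.24×10^8 × 3.480×10^-5 / 0.0750 = 57530 N·m.
ω = 2π·7.64/60 = 0.8001 rad/s, so P_max = T_max·ω = 4.603×10^4 W.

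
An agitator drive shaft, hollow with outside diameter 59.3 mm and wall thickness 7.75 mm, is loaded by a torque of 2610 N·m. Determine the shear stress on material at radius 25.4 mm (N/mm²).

J = π(d_o⁴ − d_i⁴)/32 = π(0.0593⁴ − 0.0438⁴)/32 = 8.527×10^-7 m⁴.
Shear stress varies linearly with radius: τ = T·r/J = 2610 × 0.0254 / 8.527×10^-7 = 7.775×10^7 Pa.

77.7 N/mm²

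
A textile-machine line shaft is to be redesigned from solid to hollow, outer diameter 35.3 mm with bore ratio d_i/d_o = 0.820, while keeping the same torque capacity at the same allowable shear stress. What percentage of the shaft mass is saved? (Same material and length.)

51.1 %

Equal τ_max and T ⇒ the solid shaft needs d_s³ = d_o³(1−k⁴), so d_s = 35.3·(1−0.820⁴)^(1/3) = 28.88 mm.
Area ratio A_h/A_s = d_o²(1−k²)/d_s² = (1−k²)/(1−k⁴)^(2/3) = 0.4893.
Mass saving = 1 − 0.4893 = 51.1 %.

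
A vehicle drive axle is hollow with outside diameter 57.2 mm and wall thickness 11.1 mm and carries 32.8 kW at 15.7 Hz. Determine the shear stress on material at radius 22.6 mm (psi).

ω = 2π·15.7 = 98.65 rad/s, so T = P/ω = 32.8×10³ / 98.65 = 332.5 N·m.
J = π(d_o⁴ − d_i⁴)/32 = π(0.0572⁴ − 0.0350⁴)/32 = 9.036×10^-7 m⁴.
Shear stress varies linearly with radius: τ = T·r/J = 332.5 × 0.0226 / 9.036×10^-7 = 8.316×10^6 Pa.

1210 psi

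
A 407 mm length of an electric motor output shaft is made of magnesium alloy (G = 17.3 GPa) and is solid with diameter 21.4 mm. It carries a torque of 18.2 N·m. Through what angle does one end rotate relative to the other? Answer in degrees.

1.19°

J = πd⁴/32 = π(0.0214)⁴/32 = 2.059×10^-8 m⁴.
θ = T·L/(G·J) = 18.20 × 0.407 / (17.3×10⁹ × 2.059×10^-8) = 0.02080 rad.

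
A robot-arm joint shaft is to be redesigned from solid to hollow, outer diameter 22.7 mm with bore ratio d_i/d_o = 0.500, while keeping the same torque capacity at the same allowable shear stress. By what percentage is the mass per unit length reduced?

21.7 %

Equal τ_max and T ⇒ the solid shaft needs d_s³ = d_o³(1−k⁴), so d_s = 22.7·(1−0.500⁴)^(1/3) = 22.22 mm.
Area ratio A_h/A_s = d_o²(1−k²)/d_s² = (1−k²)/(1−k⁴)^(2/3) = 0.7830.
Mass saving = 1 − 0.7830 = 21.7 %.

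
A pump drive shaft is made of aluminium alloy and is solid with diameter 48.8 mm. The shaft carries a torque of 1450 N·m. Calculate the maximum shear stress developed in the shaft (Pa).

6.35e7 Pa

J = πd⁴/32 = π(0.0488)⁴/32 = 5.568×10^-7 m⁴.
τ_max = T·r/J = 1450 × 0.0244 / 5.568×10^-7 = 6.354×10^7 Pa.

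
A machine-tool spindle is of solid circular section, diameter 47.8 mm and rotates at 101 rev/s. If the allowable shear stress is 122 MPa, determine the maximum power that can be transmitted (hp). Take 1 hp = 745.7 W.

J = πd⁴/32 = π(0.0478)⁴/32 = 5.125×10^-7 m⁴.
T_max = τ_allow·J/r = 1.22×10^8 × 5.125×10^-7 / 0.0239 = 2616 N·m.
ω = 2π·101 = 634.6 rad/s, so P_max = T_max·ω = 1.660×10^6 W.

2230 hp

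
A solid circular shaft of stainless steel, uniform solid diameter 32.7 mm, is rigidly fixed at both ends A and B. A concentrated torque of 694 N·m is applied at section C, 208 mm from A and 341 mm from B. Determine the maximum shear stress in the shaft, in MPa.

62.8 MPa

With uniform GJ and both ends fixed, compatibility θ_AC = θ_CB gives T_A·a = T_B·b, together with T_A + T_B = T₀.
T_A = T₀·b/(a+b) = 694.0·341/549.0 = 431.1 N·m; T_B = 262.9 N·m.
τ in each portion: τ_AC = 6.28×10^7 Pa, τ_CB = 3.83×10^7 Pa; maximum is in AC.
τ_max = T_AC·r/J = 431.1·0.0163/1.12×10^-7 = 6.279×10^7 Pa.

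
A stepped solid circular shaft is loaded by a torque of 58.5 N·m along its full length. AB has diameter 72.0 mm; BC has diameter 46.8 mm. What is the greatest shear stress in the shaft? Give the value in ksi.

Under the same torque, τ_max = 16T/(πd³) is largest where d is smallest — segment BC (d = 46.8 mm).
τ_max = 16·58.50/(π·(0.0468)³) = 2.907×10^6 Pa.

0.422 ksi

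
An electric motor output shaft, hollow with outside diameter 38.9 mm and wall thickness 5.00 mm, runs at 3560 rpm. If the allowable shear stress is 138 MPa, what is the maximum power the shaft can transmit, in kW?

413 kW

J = π(d_o⁴ − d_i⁴)/32 = π(0.0389⁴ − 0.0289⁴)/32 = 1.563×10^-7 m⁴.
T_max = τ_allow·J/r = 1.38×10^8 × 1.563×10^-7 / 0.0194 = 1109 N·m.
ω = 2π·3560/60 = 372.8 rad/s, so P_max = T_max·ω = 4.135×10^5 W.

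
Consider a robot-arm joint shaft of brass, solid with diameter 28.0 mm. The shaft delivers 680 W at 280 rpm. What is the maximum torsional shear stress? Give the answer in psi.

780 psi

ω = 2π·280/60 = 29.32 rad/s, so T = P/ω = 680 / 29.32 = 23.19 N·m.
J = πd⁴/32 = π(0.0280)⁴/32 = 6.034×10^-8 m⁴.
τ_max = T·r/J = 23.19 × 0.0140 / 6.034×10^-8 = 5.380×10^6 Pa.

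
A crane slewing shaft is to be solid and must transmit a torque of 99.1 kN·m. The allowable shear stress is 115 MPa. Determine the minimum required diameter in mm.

164 mm

For a solid shaft τ_max = 16T/(πd³), so d = (16T/(π τ_allow))^(1/3) = (16·99100/(π·1.15×10^8))^(1/3) = 0.1637 m.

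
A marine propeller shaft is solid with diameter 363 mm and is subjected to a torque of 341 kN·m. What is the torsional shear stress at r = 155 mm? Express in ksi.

4.50 ksi

J = πd⁴/32 = π(0.363)⁴/32 = 1.705×10^-3 m⁴.
Shear stress varies linearly with radius: τ = T·r/J = 341000 × 0.155 / 1.705×10^-3 = 3.101×10^7 Pa.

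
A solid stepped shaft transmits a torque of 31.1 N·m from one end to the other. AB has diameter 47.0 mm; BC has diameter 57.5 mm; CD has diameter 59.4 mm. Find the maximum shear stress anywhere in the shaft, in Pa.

Under the same torque, τ_max = 16T/(πd³) is largest where d is smallest — segment AB (d = 47.0 mm).
τ_max = 16·31.10/(π·(0.0470)³) = 1.526×10^6 Pa.

1.53e6 Pa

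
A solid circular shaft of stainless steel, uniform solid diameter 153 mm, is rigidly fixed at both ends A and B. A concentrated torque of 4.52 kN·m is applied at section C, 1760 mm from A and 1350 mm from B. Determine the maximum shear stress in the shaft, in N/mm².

With uniform GJ and both ends fixed, compatibility θ_AC = θ_CB gives T_A·a = T_B·b, together with T_A + T_B = T₀.
T_A = T₀·b/(a+b) = 4520·1350/3110 = 1962 N·m; T_B = 2558 N·m.
τ in each portion: τ_AC = 2.79×10^6 Pa, τ_CB = 3.64×10^6 Pa; maximum is in CB.
τ_max = T_CB·r/J = 2558·0.0765/5.38×10^-5 = 3.637×10^6 Pa.

3.64 N/mm²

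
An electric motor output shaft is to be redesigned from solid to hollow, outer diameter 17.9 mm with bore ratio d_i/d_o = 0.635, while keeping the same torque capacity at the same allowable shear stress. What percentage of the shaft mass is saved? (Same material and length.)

32.8 %

Equal τ_max and T ⇒ the solid shaft needs d_s³ = d_o³(1−k⁴), so d_s = 17.9·(1−0.635⁴)^(1/3) = 16.87 mm.
Area ratio A_h/A_s = d_o²(1−k²)/d_s² = (1−k²)/(1−k⁴)^(2/3) = 0.6717.
Mass saving = 1 − 0.6717 = 32.8 %.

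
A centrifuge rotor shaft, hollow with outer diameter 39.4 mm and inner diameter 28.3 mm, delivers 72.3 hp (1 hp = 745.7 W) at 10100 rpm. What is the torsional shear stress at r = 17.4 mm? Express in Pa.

ω = 2π·10100/60 = 1058 rad/s, so T = P/ω = 72.3×745.7 / 1058 = 50.97 N·m.
J = π(d_o⁴ − d_i⁴)/32 = π(0.0394⁴ − 0.0283⁴)/32 = 1.736×10^-7 m⁴.
Shear stress varies linearly with radius: τ = T·r/J = 50.97 × 0.0174 / 1.736×10^-7 = 5.109×10^6 Pa.

5.11e6 Pa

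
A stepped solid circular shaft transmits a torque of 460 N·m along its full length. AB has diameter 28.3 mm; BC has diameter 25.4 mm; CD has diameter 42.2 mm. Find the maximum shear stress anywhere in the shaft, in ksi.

20.7 ksi

Under the same torque, τ_max = 16T/(πd³) is largest where d is smallest — segment BC (d = 25.4 mm).
τ_max = 16·460.0/(π·(0.0254)³) = 1.430×10^8 Pa.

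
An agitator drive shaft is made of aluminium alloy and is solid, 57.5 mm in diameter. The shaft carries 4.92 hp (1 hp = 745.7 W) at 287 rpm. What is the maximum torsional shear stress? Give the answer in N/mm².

3.27 N/mm²

ω = 2π·287/60 = 30.05 rad/s, so T = P/ω = 4.92×745.7 / 30.05 = 122.1 N·m.
J = πd⁴/32 = π(0.0575)⁴/32 = 1.073×10^-6 m⁴.
τ_max = T·r/J = 122.1 × 0.0288 / 1.073×10^-6 = 3.270×10^6 Pa.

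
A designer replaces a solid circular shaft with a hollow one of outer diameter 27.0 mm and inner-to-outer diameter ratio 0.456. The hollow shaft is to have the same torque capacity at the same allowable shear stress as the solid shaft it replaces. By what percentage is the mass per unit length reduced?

18.4 %

Equal τ_max and T ⇒ the solid shaft needs d_s³ = d_o³(1−k⁴), so d_s = 27.0·(1−0.456⁴)^(1/3) = 26.61 mm.
Area ratio A_h/A_s = d_o²(1−k²)/d_s² = (1−k²)/(1−k⁴)^(2/3) = 0.8158.
Mass saving = 1 − 0.8158 = 18.4 %.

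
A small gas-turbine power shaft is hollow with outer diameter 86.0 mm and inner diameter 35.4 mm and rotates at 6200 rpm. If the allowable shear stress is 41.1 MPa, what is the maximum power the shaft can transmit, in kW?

J = π(d_o⁴ − d_i⁴)/32 = π(0.0860⁴ − 0.0354⁴)/32 = 5.216×10^-6 m⁴.
T_max = τ_allow·J/r = 4.11×10^7 × 5.216×10^-6 / 0.0430 = 4986 N·m.
ω = 2π·6200/60 = 649.3 rad/s, so P_max = T_max·ω = 3.237×10^6 W.

3240 kW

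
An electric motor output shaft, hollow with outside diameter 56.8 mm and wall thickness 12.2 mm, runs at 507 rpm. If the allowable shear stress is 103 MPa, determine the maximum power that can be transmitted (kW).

J = π(d_o⁴ − d_i⁴)/32 = π(0.0568⁴ − 0.0324⁴)/32 = 9.137×10^-7 m⁴.
T_max = τ_allow·J/r = 1.03×10^8 × 9.137×10^-7 / 0.0284 = 3314 N·m.
ω = 2π·507/60 = 53.09 rad/s, so P_max = T_max·ω = 1.759×10^5 W.

176 kW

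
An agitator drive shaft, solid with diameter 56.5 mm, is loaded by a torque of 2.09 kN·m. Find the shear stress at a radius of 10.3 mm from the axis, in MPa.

J = πd⁴/32 = π(0.0565)⁴/32 = 1.000×10^-6 m⁴.
Shear stress varies linearly with radius: τ = T·r/J = 2090 × 0.0103 / 1.000×10^-6 = 2.152×10^7 Pa.

21.5 MPa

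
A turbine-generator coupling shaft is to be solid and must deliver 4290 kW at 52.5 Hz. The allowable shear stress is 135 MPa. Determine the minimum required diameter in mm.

ω = 2π·52.5 = 329.9 rad/s, so T = P/ω = 4290×10³ / 329.9 = 13010 N·m.
For a solid shaft τ_max = 16T/(πd³), so d = (16T/(π τ_allow))^(1/3) = (16·13010/(π·1.35×10^8))^(1/3) = 0.07887 m.

78.9 mm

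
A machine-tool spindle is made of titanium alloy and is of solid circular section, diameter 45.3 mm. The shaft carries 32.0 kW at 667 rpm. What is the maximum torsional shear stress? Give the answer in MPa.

ω = 2π·667/60 = 69.85 rad/s, so T = P/ω = 32.0×10³ / 69.85 = 458.1 N·m.
J = πd⁴/32 = π(0.0453)⁴/32 = 4.134×10^-7 m⁴.
τ_max = T·r/J = 458.1 × 0.0226 / 4.134×10^-7 = 2.510×10^7 Pa.

25.1 MPa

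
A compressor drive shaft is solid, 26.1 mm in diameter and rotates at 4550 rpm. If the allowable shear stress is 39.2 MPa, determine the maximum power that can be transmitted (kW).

J = πd⁴/32 = π(0.0261)⁴/32 = 4.556×10^-8 m⁴.
T_max = τ_allow·J/r = 3.92×10^7 × 4.556×10^-8 / 0.0131 = 136.8 N·m.
ω = 2π·4550/60 = 476.5 rad/s, so P_max = T_max·ω = 6.520×10^4 W.

65.2 kW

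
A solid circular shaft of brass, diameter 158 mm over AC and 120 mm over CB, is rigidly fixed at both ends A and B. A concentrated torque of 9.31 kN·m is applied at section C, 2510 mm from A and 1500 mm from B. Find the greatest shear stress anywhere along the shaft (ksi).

1.42 ksi

Compatibility: T_A·a/J_AC = T_B·b/J_CB with T_A + T_B = T₀.
J_AC = 6.12×10^-5 m⁴, J_CB = 2.04×10^-5 m⁴, so T_A = T₀·(J_AC/a)/((J_AC/a)+(J_CB/b)) = 5980 N·m, T_B = 3330 N·m.
τ in each portion: τ_AC = 7.72×10^6 Pa, τ_CB = 9.81×10^6 Pa; maximum is in CB.
τ_max = T_CB·r/J = 3330·0.0600/2.04×10^-5 = 9.814×10^6 Pa.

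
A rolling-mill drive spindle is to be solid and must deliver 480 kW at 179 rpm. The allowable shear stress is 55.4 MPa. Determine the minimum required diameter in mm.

ω = 2π·179/60 = 18.74 rad/s, so T = P/ω = 480×10³ / 18.74 = 25610 N·m.
For a solid shaft τ_max = 16T/(πd³), so d = (16T/(π τ_allow))^(1/3) = (16·25610/(π·5.54×10^7))^(1/3) = 0.1330 m.

133 mm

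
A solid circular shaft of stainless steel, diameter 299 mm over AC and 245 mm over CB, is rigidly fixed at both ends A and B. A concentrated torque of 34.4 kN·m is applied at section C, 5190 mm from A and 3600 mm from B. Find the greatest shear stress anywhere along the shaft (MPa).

4.69 MPa

Compatibility: T_A·a/J_AC = T_B·b/J_CB with T_A + T_B = T₀.
J_AC = 7.85×10^-4 m⁴, J_CB = 3.54×10^-4 m⁴, so T_A = T₀·(J_AC/a)/((J_AC/a)+(J_CB/b)) = 20850 N·m, T_B = 13550 N·m.
τ in each portion: τ_AC = 3.97×10^6 Pa, τ_CB = 4.69×10^6 Pa; maximum is in CB.
τ_max = T_CB·r/J = 13550·0.122/3.54×10^-4 = 4.693×10^6 Pa.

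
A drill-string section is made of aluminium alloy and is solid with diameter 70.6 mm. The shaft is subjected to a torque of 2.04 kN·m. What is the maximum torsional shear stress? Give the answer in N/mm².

29.5 N/mm²

J = πd⁴/32 = π(0.0706)⁴/32 = 2.439×10^-6 m⁴.
τ_max = T·r/J = 2040 × 0.0353 / 2.439×10^-6 = 2.952×10^7 Pa.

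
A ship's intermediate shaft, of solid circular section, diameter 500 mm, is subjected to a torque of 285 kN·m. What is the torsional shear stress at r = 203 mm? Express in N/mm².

J = πd⁴/32 = π(0.500)⁴/32 = 6.136×10^-3 m⁴.
Shear stress varies linearly with radius: τ = T·r/J = 285000 × 0.203 / 6.136×10^-3 = 9.429×10^6 Pa.

9.43 N/mm²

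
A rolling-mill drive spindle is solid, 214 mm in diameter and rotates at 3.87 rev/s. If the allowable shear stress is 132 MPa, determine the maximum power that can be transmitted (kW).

6180 kW

J = πd⁴/32 = π(0.214)⁴/32 = 2.059×10^-4 m⁴.
T_max = τ_allow·J/r = 1.32×10^8 × 2.059×10^-4 / 0.107 = 254000 N·m.
ω = 2π·3.87 = 24.32 rad/s, so P_max = T_max·ω = 6.176×10^6 W.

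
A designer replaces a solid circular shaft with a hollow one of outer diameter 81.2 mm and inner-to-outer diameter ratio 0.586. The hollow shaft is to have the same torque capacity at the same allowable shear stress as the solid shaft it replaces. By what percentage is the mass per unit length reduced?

Equal τ_max and T ⇒ the solid shaft needs d_s³ = d_o³(1−k⁴), so d_s = 81.2·(1−0.586⁴)^(1/3) = 77.87 mm.
Area ratio A_h/A_s = d_o²(1−k²)/d_s² = (1−k²)/(1−k⁴)^(2/3) = 0.7139.
Mass saving = 1 − 0.7139 = 28.6 %.

28.6 %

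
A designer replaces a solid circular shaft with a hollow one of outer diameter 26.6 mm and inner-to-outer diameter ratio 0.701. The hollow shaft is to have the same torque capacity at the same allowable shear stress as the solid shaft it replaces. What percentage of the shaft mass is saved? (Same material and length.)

38.9 %

Equal τ_max and T ⇒ the solid shaft needs d_s³ = d_o³(1−k⁴), so d_s = 26.6·(1−0.701⁴)^(1/3) = 24.26 mm.
Area ratio A_h/A_s = d_o²(1−k²)/d_s² = (1−k²)/(1−k⁴)^(2/3) = 0.6115.
Mass saving = 1 − 0.6115 = 38.9 %.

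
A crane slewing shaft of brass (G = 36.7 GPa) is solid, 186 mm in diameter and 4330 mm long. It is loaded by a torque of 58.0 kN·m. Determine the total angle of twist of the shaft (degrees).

J = πd⁴/32 = π(0.186)⁴/32 = 1.175×10^-4 m⁴.
θ = T·L/(G·J) = 58000 × 4.33 / (36.7×10⁹ × 1.175×10^-4) = 0.05824 rad.

3.34°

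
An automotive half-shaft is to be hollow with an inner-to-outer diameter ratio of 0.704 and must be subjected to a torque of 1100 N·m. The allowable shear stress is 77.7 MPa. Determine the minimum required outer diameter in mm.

45.7 mm

For a hollow shaft with d_i/d_o = 0.704: τ_max = 16T/(π d_o³ (1−k⁴)), so d_o = [16T/(π τ_allow (1−k⁴))]^(1/3) = [16·1100/(π·7.77×10^7·0.7544)]^(1/3) = 0.04572 m.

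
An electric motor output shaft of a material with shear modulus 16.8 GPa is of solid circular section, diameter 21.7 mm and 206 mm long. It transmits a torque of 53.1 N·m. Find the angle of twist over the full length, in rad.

0.0299 rad

J = πd⁴/32 = π(0.0217)⁴/32 = 2.177×10^-8 m⁴.
θ = T·L/(G·J) = 53.10 × 0.206 / (16.8×10⁹ × 2.177×10^-8) = 0.02991 rad.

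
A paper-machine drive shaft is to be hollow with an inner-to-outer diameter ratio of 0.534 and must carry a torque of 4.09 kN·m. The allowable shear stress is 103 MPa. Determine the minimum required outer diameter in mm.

For a hollow shaft with d_i/d_o = 0.534: τ_max = 16T/(π d_o³ (1−k⁴)), so d_o = [16T/(π τ_allow (1−k⁴))]^(1/3) = [16·4090/(π·1.03×10^8·0.9187)]^(1/3) = 0.06038 m.

60.4 mm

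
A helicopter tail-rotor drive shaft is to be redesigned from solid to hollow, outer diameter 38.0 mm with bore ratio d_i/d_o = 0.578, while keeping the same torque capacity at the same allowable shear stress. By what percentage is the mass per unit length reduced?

Equal τ_max and T ⇒ the solid shaft needs d_s³ = d_o³(1−k⁴), so d_s = 38.0·(1−0.578⁴)^(1/3) = 36.53 mm.
Area ratio A_h/A_s = d_o²(1−k²)/d_s² = (1−k²)/(1−k⁴)^(2/3) = 0.7206.
Mass saving = 1 − 0.7206 = 27.9 %.

27.9 %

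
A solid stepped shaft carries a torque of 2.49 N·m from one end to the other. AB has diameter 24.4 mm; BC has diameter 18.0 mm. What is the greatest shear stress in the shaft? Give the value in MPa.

Under the same torque, τ_max = 16T/(πd³) is largest where d is smallest — segment BC (d = 18.0 mm).
τ_max = 16·2.490/(π·(0.0180)³) = 2.174×10^6 Pa.

2.17 MPa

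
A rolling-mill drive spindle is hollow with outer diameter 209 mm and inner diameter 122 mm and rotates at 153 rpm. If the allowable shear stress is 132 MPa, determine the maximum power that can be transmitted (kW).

3350 kW

J = π(d_o⁴ − d_i⁴)/32 = π(0.209⁴ − 0.122⁴)/32 = 1.656×10^-4 m⁴.
T_max = τ_allow·J/r = 1.32×10^8 × 1.656×10^-4 / 0.104 = 209100 N·m.
ω = 2π·153/60 = 16.02 rad/s, so P_max = T_max·ω = 3.351×10^6 W.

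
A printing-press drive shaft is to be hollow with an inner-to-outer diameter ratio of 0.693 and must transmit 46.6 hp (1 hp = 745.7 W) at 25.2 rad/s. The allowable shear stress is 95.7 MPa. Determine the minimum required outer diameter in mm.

ω = 25.2 rad/s, so T = P/ω = 46.6×745.7 / 25.20 = 1379 N·m.
For a hollow shaft with d_i/d_o = 0.693: τ_max = 16T/(π d_o³ (1−k⁴)), so d_o = [16T/(π τ_allow (1−k⁴))]^(1/3) = [16·1379/(π·9.57×10^7·0.7694)]^(1/3) = 0.04569 m.

45.7 mm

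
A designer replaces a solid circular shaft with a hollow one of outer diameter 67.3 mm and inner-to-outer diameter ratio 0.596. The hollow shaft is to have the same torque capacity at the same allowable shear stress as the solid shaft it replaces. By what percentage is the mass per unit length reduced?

Equal τ_max and T ⇒ the solid shaft needs d_s³ = d_o³(1−k⁴), so d_s = 67.3·(1−0.596⁴)^(1/3) = 64.34 mm.
Area ratio A_h/A_s = d_o²(1−k²)/d_s² = (1−k²)/(1−k⁴)^(2/3) = 0.7054.
Mass saving = 1 − 0.7054 = 29.5 %.

29.5 %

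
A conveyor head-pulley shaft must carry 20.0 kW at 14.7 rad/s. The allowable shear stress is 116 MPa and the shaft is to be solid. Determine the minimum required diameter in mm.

ω = 14.7 rad/s, so T = P/ω = 20.0×10³ / 14.70 = 1361 N·m.
For a solid shaft τ_max = 16T/(πd³), so d = (16T/(π τ_allow))^(1/3) = (16·1361/(π·1.16×10^8))^(1/3) = 0.03909 m.

39.1 mm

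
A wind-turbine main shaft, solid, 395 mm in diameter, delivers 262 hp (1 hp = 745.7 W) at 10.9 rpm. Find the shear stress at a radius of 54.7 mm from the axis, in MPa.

ω = 2π·10.9/60 = 1.141 rad/s, so T = P/ω = 262×745.7 / 1.141 = 171200 N·m.
J = πd⁴/32 = π(0.395)⁴/32 = 2.390×10^-3 m⁴.
Shear stress varies linearly with radius: τ = T·r/J = 171200 × 0.0547 / 2.390×10^-3 = 3.918×10^6 Pa.

3.92 MPa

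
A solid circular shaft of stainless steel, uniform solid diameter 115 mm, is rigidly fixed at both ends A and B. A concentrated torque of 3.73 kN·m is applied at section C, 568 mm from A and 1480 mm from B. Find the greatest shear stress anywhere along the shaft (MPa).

With uniform GJ and both ends fixed, compatibility θ_AC = θ_CB gives T_A·a = T_B·b, together with T_A + T_B = T₀.
T_A = T₀·b/(a+b) = 3730·1480/2048 = 2696 N·m; T_B = 1034 N·m.
τ in each portion: τ_AC = 9.03×10^6 Pa, τ_CB = 3.46×10^6 Pa; maximum is in AC.
τ_max = T_AC·r/J = 2696·0.0575/1.72×10^-5 = 9.026×10^6 Pa.

9.03 MPa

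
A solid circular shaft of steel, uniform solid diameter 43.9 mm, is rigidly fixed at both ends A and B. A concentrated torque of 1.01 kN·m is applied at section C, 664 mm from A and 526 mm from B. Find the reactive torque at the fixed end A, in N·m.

446 N·m

With uniform GJ and both ends fixed, compatibility θ_AC = θ_CB gives T_A·a = T_B·b, together with T_A + T_B = T₀.
T_A = T₀·b/(a+b) = 1010·526/1190 = 446.4 N·m; T_B = 563.6 N·m.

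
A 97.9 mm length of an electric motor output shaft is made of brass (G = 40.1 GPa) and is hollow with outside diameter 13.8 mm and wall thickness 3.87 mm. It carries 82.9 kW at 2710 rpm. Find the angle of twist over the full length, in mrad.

208 mrad

ω = 2π·2710/60 = 283.8 rad/s, so T = P/ω = 82.9×10³ / 283.8 = 292.1 N·m.
J = π(d_o⁴ − d_i⁴)/32 = π(0.0138⁴ − 0.00606⁴)/32 = 3.428×10^-9 m⁴.
θ = T·L/(G·J) = 292.1 × 0.0979 / (40.1×10⁹ × 3.428×10^-9) = 0.2080 rad.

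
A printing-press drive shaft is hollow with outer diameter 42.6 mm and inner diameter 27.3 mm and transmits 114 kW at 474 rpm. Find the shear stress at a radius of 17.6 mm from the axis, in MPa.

ω = 2π·474/60 = 49.64 rad/s, so T = P/ω = 114×10³ / 49.64 = 2297 N·m.
J = π(d_o⁴ − d_i⁴)/32 = π(0.0426⁴ − 0.0273⁴)/32 = 2.688×10^-7 m⁴.
Shear stress varies linearly with radius: τ = T·r/J = 2297 × 0.0176 / 2.688×10^-7 = 1.504×10^8 Pa.

150 MPa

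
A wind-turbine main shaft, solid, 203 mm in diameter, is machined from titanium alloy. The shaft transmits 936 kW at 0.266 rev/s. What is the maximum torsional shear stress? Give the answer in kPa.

341000 kPa

ω = 2π·0.266 = 1.671 rad/s, so T = P/ω = 936×10³ / 1.671 = 560000 N·m.
J = πd⁴/32 = π(0.203)⁴/32 = 1.667×10^-4 m⁴.
τ_max = T·r/J = 560000 × 0.102 / 1.667×10^-4 = 3.410×10^8 Pa.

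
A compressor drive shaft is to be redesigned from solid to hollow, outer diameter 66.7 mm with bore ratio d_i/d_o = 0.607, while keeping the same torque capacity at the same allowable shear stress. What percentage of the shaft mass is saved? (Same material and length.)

Equal τ_max and T ⇒ the solid shaft needs d_s³ = d_o³(1−k⁴), so d_s = 66.7·(1−0.607⁴)^(1/3) = 63.53 mm.
Area ratio A_h/A_s = d_o²(1−k²)/d_s² = (1−k²)/(1−k⁴)^(2/3) = 0.6961.
Mass saving = 1 − 0.6961 = 30.4 %.

30.4 %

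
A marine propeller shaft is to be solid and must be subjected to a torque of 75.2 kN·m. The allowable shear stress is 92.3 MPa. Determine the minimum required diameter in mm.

For a solid shaft τ_max = 16T/(πd³), so d = (16T/(π τ_allow))^(1/3) = (16·75200/(π·9.23×10^7))^(1/3) = 0.1607 m.

161 mm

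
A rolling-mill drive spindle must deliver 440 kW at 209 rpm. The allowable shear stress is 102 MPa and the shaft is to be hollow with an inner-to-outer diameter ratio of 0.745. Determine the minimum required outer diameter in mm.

ω = 2π·209/60 = 21.89 rad/s, so T = P/ω = 440×10³ / 21.89 = 20100 N·m.
For a hollow shaft with d_i/d_o = 0.745: τ_max = 16T/(π d_o³ (1−k⁴)), so d_o = [16T/(π τ_allow (1−k⁴))]^(1/3) = [16·20100/(π·1.02×10^8·0.6919)]^(1/3) = 0.1132 m.

113 mm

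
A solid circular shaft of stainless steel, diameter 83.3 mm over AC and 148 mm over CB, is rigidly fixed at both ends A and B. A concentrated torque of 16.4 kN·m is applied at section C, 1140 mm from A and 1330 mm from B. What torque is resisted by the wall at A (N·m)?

1720 N·m

Compatibility: T_A·a/J_AC = T_B·b/J_CB with T_A + T_B = T₀.
J_AC = 4.73×10^-6 m⁴, J_CB = 4.71×10^-5 m⁴, so T_A = T₀·(J_AC/a)/((J_AC/a)+(J_CB/b)) = 1719 N·m, T_B = 14680 N·m.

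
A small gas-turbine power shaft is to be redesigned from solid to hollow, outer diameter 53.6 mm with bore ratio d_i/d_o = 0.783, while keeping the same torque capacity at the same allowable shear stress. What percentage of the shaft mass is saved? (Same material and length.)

47.0 %

Equal τ_max and T ⇒ the solid shaft needs d_s³ = d_o³(1−k⁴), so d_s = 53.6·(1−0.783⁴)^(1/3) = 45.81 mm.
Area ratio A_h/A_s = d_o²(1−k²)/d_s² = (1−k²)/(1−k⁴)^(2/3) = 0.5298.
Mass saving = 1 − 0.5298 = 47.0 %.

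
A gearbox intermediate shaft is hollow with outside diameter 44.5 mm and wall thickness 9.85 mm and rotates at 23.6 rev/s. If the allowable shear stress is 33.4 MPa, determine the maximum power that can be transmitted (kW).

J = π(d_o⁴ − d_i⁴)/32 = π(0.0445⁴ − 0.0248⁴)/32 = 3.478×10^-7 m⁴.
T_max = τ_allow·J/r = 3.34×10^7 × 3.478×10^-7 / 0.0222 = 522.2 N·m.
ω = 2π·23.6 = 148.3 rad/s, so P_max = T_max·ω = 7.743×10^4 W.

77.4 kW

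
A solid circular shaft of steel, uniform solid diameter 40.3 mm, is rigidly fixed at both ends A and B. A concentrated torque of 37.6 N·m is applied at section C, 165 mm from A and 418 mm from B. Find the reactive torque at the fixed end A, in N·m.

27.0 N·m

With uniform GJ and both ends fixed, compatibility θ_AC = θ_CB gives T_A·a = T_B·b, together with T_A + T_B = T₀.
T_A = T₀·b/(a+b) = 37.60·418/583.0 = 26.96 N·m; T_B = 10.64 N·m.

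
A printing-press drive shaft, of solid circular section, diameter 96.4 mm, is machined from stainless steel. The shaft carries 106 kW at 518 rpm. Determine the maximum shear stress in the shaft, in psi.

1610 psi

ω = 2π·518/60 = 54.24 rad/s, so T = P/ω = 106×10³ / 54.24 = 1954 N·m.
J = πd⁴/32 = π(0.0964)⁴/32 = 8.478×10^-6 m⁴.
τ_max = T·r/J = 1954 × 0.0482 / 8.478×10^-6 = 1.111×10^7 Pa.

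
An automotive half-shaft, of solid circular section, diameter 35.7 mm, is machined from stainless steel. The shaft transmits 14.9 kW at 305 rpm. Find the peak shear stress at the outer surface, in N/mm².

52.2 N/mm²

ω = 2π·305/60 = 31.94 rad/s, so T = P/ω = 14.9×10³ / 31.94 = 466.5 N·m.
J = πd⁴/32 = π(0.0357)⁴/32 = 1.595×10^-7 m⁴.
τ_max = T·r/J = 466.5 × 0.0179 / 1.595×10^-7 = 5.222×10^7 Pa.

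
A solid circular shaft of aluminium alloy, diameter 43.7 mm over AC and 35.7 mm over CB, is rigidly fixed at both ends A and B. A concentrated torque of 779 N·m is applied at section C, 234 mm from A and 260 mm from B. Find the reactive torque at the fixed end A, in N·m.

556 N·m

Compatibility: T_A·a/J_AC = T_B·b/J_CB with T_A + T_B = T₀.
J_AC = 3.58×10^-7 m⁴, J_CB = 1.59×10^-7 m⁴, so T_A = T₀·(J_AC/a)/((J_AC/a)+(J_CB/b)) = 556.1 N·m, T_B = 222.9 N·m.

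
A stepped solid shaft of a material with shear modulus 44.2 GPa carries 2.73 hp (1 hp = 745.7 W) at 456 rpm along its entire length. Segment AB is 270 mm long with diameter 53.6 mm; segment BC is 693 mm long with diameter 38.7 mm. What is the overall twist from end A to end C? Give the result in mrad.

3.36 mrad

ω = 2π·456/60 = 47.75 rad/s, so T = P/ω = 2.73×745.7 / 47.75 = 42.63 N·m.
J_AB = π(0.0536)⁴/32 = 8.10×10^-7 m⁴; J_BC = π(0.0387)⁴/32 = 2.20×10^-7 m⁴.
θ = (T/G)·Σ L_i/J_i = (42.63/44.2×10⁹)·(0.270/8.10×10^-7 + 0.693/2.20×10^-7) = 3.357×10^-3 rad.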